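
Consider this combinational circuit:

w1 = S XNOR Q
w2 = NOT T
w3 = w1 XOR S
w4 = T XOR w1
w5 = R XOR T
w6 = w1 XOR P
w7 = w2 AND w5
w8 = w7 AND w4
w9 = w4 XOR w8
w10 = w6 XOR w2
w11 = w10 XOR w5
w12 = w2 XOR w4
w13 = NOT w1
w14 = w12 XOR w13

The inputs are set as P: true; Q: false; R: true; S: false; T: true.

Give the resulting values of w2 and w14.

w2 = false, w14 = false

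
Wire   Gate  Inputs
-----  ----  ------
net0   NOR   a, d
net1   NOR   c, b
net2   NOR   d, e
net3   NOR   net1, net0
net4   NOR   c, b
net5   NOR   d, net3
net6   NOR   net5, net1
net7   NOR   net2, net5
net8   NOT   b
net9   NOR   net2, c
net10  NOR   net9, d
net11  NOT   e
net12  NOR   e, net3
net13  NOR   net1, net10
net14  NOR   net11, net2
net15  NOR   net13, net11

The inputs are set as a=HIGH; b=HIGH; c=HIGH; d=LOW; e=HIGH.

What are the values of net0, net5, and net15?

net0 = a NOR d = HIGH NOR LOW = LOW
net1 = c NOR b = HIGH NOR HIGH = LOW
net2 = d NOR e = LOW NOR HIGH = LOW
net3 = net1 NOR net0 = LOW NOR LOW = HIGH
net5 = d NOR net3 = LOW NOR HIGH = LOW
net9 = net2 NOR c = LOW NOR HIGH = LOW
net10 = net9 NOR d = LOW NOR LOW = HIGH
net11 = NOT e = NOT HIGH = LOW
net13 = net1 NOR net10 = LOW NOR HIGH = LOW
net15 = net13 NOR net11 = LOW NOR LOW = HIGH

net0 = LOW, net5 = LOW, net15 = HIGH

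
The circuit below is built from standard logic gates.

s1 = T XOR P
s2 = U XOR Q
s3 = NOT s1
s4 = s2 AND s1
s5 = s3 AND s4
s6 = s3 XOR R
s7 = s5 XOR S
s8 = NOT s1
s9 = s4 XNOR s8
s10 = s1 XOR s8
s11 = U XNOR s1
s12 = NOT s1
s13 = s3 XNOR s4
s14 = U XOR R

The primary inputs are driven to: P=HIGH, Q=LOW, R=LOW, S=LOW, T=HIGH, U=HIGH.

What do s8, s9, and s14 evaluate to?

s8 = HIGH; s9 = LOW; s14 = HIGH

s1 = T XOR P = HIGH XOR HIGH = LOW
s2 = U XOR Q = HIGH XOR LOW = HIGH
s4 = s2 AND s1 = HIGH AND LOW = LOW
s8 = NOT s1 = NOT LOW = HIGH
s9 = s4 XNOR s8 = LOW XNOR HIGH = LOW
s14 = U XOR R = HIGH XOR LOW = HIGH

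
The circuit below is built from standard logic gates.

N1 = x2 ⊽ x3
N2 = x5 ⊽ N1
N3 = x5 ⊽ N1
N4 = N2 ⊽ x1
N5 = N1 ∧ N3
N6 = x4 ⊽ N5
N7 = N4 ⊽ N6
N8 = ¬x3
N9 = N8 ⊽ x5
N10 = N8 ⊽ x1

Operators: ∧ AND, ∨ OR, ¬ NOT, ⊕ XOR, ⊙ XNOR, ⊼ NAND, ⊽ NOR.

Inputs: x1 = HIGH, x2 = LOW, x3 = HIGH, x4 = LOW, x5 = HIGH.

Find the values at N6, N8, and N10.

N6 = HIGH, N8 = LOW, N10 = LOW

N1 = x2 NOR x3 = LOW NOR HIGH = LOW
N3 = x5 NOR N1 = HIGH NOR LOW = LOW
N5 = N1 AND N3 = LOW AND LOW = LOW
N6 = x4 NOR N5 = LOW NOR LOW = HIGH
N8 = NOT x3 = NOT HIGH = LOW
N10 = N8 NOR x1 = LOW NOR HIGH = LOW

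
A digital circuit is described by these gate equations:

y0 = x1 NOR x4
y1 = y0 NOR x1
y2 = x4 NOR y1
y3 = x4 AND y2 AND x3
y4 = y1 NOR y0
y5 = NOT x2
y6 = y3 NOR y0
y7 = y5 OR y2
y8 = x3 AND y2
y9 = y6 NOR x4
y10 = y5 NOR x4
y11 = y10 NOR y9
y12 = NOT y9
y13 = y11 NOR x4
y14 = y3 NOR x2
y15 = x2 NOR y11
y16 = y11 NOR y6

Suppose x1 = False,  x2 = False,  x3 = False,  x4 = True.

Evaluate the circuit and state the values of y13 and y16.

y0 = x1 NOR x4 = False NOR True = False
y1 = y0 NOR x1 = False NOR False = True
y2 = x4 NOR y1 = True NOR True = False
y3 = x4 AND y2 AND x3 = True AND False AND False = False
y5 = NOT x2 = NOT False = True
y6 = y3 NOR y0 = False NOR False = True
y9 = y6 NOR x4 = True NOR True = False
y10 = y5 NOR x4 = True NOR True = False
y11 = y10 NOR y9 = False NOR False = True
y13 = y11 NOR x4 = True NOR True = False
y16 = y11 NOR y6 = True NOR True = False

y13 = False  y16 = False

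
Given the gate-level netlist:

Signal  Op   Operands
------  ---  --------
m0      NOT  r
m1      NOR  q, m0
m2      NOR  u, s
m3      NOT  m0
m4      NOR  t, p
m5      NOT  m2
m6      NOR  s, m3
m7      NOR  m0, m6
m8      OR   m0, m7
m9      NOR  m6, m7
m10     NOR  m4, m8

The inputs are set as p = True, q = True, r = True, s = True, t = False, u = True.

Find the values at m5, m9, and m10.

m0 = NOT r = NOT True = False
m2 = u NOR s = True NOR True = False
m3 = NOT m0 = NOT False = True
m4 = t NOR p = False NOR True = False
m5 = NOT m2 = NOT False = True
m6 = s NOR m3 = True NOR True = False
m7 = m0 NOR m6 = False NOR False = True
m8 = m0 OR m7 = False OR True = True
m9 = m6 NOR m7 = False NOR True = False
m10 = m4 NOR m8 = False NOR True = False

m5 = True; m9 = False; m10 = False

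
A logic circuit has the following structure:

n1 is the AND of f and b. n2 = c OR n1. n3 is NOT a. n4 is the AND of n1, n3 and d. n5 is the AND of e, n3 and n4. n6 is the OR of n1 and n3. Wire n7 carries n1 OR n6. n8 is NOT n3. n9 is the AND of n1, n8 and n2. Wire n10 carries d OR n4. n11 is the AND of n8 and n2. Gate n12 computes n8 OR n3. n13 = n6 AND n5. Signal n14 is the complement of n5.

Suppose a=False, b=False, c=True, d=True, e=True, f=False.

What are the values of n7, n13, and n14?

n1 = f AND b = False AND False = False
n3 = NOT a = NOT False = True
n4 = n1 AND n3 AND d = False AND True AND True = False
n5 = e AND n3 AND n4 = True AND True AND False = False
n6 = n1 OR n3 = False OR True = True
n7 = n1 OR n6 = False OR True = True
n13 = n6 AND n5 = True AND False = False
n14 = NOT n5 = NOT False = True

n7 = True, n13 = False, n14 = True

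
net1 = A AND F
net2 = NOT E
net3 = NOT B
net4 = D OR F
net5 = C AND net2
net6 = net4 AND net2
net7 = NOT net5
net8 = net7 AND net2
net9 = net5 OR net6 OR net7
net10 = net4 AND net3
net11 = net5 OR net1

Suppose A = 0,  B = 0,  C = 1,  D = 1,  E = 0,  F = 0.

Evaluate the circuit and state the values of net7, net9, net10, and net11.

net1 = A AND F = 0 AND 0 = 0
net2 = NOT E = NOT 0 = 1
net3 = NOT B = NOT 0 = 1
net4 = D OR F = 1 OR 0 = 1
net5 = C AND net2 = 1 AND 1 = 1
net6 = net4 AND net2 = 1 AND 1 = 1
net7 = NOT net5 = NOT 1 = 0
net9 = net5 OR net6 OR net7 = 1 OR 1 OR 0 = 1
net10 = net4 AND net3 = 1 AND 1 = 1
net11 = net5 OR net1 = 1 OR 0 = 1

net7 = 0; net9 = 1; net10 = 1; net11 = 1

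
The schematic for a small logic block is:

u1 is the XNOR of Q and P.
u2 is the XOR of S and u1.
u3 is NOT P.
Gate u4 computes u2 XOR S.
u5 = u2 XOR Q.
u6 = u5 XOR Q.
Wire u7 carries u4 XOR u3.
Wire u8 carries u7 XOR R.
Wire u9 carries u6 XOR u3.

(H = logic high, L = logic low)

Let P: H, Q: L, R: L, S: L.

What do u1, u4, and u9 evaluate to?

u1 = Q XNOR P = L XNOR H = L
u2 = S XOR u1 = L XOR L = L
u3 = NOT P = NOT H = L
u4 = u2 XOR S = L XOR L = L
u5 = u2 XOR Q = L XOR L = L
u6 = u5 XOR Q = L XOR L = L
u9 = u6 XOR u3 = L XOR L = L

u1 = L; u4 = L; u9 = L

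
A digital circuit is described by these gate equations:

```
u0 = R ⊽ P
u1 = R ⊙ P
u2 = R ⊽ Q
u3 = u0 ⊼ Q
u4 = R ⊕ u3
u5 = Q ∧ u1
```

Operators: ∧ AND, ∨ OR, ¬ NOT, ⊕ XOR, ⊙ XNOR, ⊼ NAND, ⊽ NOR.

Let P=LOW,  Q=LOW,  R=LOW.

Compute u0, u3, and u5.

u0 = HIGH, u3 = HIGH, u5 = LOW

u0 = R NOR P = LOW NOR LOW = HIGH
u1 = R XNOR P = LOW XNOR LOW = HIGH
u3 = u0 NAND Q = HIGH NAND LOW = HIGH
u5 = Q AND u1 = LOW AND HIGH = LOW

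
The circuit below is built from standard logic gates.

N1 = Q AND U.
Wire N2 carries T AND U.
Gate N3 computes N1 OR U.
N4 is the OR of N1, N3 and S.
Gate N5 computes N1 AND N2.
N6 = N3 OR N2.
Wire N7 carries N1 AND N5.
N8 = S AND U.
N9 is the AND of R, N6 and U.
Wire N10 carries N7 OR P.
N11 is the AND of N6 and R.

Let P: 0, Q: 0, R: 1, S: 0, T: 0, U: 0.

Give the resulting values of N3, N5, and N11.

N3 = 0  N5 = 0  N11 = 0

N1 = Q AND U = 0 AND 0 = 0
N2 = T AND U = 0 AND 0 = 0
N3 = N1 OR U = 0 OR 0 = 0
N5 = N1 AND N2 = 0 AND 0 = 0
N6 = N3 OR N2 = 0 OR 0 = 0
N11 = N6 AND R = 0 AND 1 = 0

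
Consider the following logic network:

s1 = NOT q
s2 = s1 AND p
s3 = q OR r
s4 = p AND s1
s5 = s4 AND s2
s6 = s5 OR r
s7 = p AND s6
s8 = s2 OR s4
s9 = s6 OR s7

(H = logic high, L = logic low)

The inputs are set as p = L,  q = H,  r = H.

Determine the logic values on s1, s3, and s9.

s1 = L; s3 = H; s9 = H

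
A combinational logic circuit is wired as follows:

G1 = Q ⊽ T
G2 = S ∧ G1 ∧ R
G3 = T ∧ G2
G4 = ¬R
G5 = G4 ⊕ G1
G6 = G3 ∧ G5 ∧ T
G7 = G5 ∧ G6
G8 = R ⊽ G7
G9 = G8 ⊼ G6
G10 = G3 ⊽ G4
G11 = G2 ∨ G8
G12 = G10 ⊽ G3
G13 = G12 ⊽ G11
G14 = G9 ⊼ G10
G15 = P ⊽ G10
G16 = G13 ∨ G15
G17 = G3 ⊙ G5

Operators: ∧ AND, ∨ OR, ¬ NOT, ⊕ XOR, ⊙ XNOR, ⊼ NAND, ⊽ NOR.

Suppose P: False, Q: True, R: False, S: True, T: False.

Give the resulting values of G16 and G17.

G1 = Q NOR T = True NOR False = False
G2 = S AND G1 AND R = True AND False AND False = False
G3 = T AND G2 = False AND False = False
G4 = NOT R = NOT False = True
G5 = G4 XOR G1 = True XOR False = True
G6 = G3 AND G5 AND T = False AND True AND False = False
G7 = G5 AND G6 = True AND False = False
G8 = R NOR G7 = False NOR False = True
G10 = G3 NOR G4 = False NOR True = False
G11 = G2 OR G8 = False OR True = True
G12 = G10 NOR G3 = False NOR False = True
G13 = G12 NOR G11 = True NOR True = False
G15 = P NOR G10 = False NOR False = True
G16 = G13 OR G15 = False OR True = True
G17 = G3 XNOR G5 = False XNOR True = False

G16 = True, G17 = False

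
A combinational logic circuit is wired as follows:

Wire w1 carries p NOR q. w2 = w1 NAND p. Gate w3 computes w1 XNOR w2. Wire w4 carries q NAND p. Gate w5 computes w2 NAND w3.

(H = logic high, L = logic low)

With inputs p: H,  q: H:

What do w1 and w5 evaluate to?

w1 = p NOR q = H NOR H = L
w2 = w1 NAND p = L NAND H = H
w3 = w1 XNOR w2 = L XNOR H = L
w5 = w2 NAND w3 = H NAND L = H

w1 = L; w5 = H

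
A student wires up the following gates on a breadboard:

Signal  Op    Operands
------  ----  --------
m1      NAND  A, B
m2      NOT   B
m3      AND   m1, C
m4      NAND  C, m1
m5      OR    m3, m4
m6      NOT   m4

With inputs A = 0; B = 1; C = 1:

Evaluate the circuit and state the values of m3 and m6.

m3 = 1; m6 = 1

m1 = A NAND B = 0 NAND 1 = 1
m3 = m1 AND C = 1 AND 1 = 1
m4 = C NAND m1 = 1 NAND 1 = 0
m6 = NOT m4 = NOT 0 = 1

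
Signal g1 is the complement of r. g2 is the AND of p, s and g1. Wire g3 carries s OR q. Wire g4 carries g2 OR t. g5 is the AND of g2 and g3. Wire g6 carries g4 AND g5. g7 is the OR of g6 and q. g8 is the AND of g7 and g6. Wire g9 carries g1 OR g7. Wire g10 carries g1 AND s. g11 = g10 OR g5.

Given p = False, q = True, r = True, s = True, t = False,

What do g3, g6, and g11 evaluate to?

g1 = NOT r = NOT True = False
g2 = p AND s AND g1 = False AND True AND False = False
g3 = s OR q = True OR True = True
g4 = g2 OR t = False OR False = False
g5 = g2 AND g3 = False AND True = False
g6 = g4 AND g5 = False AND False = False
g10 = g1 AND s = False AND True = False
g11 = g10 OR g5 = False OR False = False

g3 = True, g6 = False, g11 = False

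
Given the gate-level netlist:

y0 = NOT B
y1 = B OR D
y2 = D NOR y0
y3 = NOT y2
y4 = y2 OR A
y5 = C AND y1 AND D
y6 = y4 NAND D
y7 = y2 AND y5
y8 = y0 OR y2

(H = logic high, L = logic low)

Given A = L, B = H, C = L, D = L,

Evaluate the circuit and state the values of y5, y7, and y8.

y0 = NOT B = NOT H = L
y1 = B OR D = H OR L = H
y2 = D NOR y0 = L NOR L = H
y5 = C AND y1 AND D = L AND H AND L = L
y7 = y2 AND y5 = H AND L = L
y8 = y0 OR y2 = L OR H = H

y5 = L  y7 = L  y8 = H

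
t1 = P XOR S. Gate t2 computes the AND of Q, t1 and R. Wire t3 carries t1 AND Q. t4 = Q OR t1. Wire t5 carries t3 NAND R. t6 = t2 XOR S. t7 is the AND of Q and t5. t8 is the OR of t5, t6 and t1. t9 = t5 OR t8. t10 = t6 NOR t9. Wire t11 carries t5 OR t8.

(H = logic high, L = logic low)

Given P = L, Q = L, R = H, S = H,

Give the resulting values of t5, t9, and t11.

t5 = H; t9 = H; t11 = H

t1 = P XOR S = L XOR H = H
t2 = Q AND t1 AND R = L AND H AND H = L
t3 = t1 AND Q = H AND L = L
t5 = t3 NAND R = L NAND H = H
t6 = t2 XOR S = L XOR H = H
t8 = t5 OR t6 OR t1 = H OR H OR H = H
t9 = t5 OR t8 = H OR H = H
t11 = t5 OR t8 = H OR H = H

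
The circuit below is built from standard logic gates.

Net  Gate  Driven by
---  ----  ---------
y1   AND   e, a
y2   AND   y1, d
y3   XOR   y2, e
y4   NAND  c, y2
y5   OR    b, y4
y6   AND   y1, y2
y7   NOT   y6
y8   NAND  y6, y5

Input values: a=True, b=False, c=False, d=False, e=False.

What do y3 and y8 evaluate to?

y1 = e AND a = False AND True = False
y2 = y1 AND d = False AND False = False
y3 = y2 XOR e = False XOR False = False
y4 = c NAND y2 = False NAND False = True
y5 = b OR y4 = False OR True = True
y6 = y1 AND y2 = False AND False = False
y8 = y6 NAND y5 = False NAND True = True

y3 = False, y8 = True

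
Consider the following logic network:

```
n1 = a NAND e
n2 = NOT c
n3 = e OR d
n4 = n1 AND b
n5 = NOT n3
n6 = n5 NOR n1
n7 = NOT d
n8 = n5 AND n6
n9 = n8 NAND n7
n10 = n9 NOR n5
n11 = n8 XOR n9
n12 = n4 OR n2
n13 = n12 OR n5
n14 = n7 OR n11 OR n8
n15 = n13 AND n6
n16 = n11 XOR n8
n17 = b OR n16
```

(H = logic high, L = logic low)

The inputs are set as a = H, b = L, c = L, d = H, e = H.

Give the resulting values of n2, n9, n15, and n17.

n2 = H, n9 = H, n15 = H, n17 = H

n1 = a NAND e = H NAND H = L
n2 = NOT c = NOT L = H
n3 = e OR d = H OR H = H
n4 = n1 AND b = L AND L = L
n5 = NOT n3 = NOT H = L
n6 = n5 NOR n1 = L NOR L = H
n7 = NOT d = NOT H = L
n8 = n5 AND n6 = L AND H = L
n9 = n8 NAND n7 = L NAND L = H
n11 = n8 XOR n9 = L XOR H = H
n12 = n4 OR n2 = L OR H = H
n13 = n12 OR n5 = H OR L = H
n15 = n13 AND n6 = H AND H = H
n16 = n11 XOR n8 = H XOR L = H
n17 = b OR n16 = L OR H = H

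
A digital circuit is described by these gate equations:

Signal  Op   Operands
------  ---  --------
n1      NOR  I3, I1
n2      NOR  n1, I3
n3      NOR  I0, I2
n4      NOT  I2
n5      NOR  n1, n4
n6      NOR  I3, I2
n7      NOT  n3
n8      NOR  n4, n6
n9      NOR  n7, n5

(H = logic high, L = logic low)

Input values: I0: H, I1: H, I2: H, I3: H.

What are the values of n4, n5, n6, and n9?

n1 = I3 NOR I1 = H NOR H = L
n3 = I0 NOR I2 = H NOR H = L
n4 = NOT I2 = NOT H = L
n5 = n1 NOR n4 = L NOR L = H
n6 = I3 NOR I2 = H NOR H = L
n7 = NOT n3 = NOT L = H
n9 = n7 NOR n5 = H NOR H = L

n4 = L, n5 = H, n6 = L, n9 = L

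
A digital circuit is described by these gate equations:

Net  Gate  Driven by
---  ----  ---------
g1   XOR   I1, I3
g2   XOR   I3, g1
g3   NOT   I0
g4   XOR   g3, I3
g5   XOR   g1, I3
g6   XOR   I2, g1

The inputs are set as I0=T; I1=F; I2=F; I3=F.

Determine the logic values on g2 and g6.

g1 = I1 XOR I3 = F XOR F = F
g2 = I3 XOR g1 = F XOR F = F
g6 = I2 XOR g1 = F XOR F = F

g2 = F; g6 = F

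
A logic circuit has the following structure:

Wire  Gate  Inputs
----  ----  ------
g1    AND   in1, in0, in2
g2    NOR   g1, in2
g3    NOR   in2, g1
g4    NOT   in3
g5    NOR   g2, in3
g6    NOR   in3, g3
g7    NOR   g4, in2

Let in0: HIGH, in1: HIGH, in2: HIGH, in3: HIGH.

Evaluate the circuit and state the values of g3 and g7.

g3 = LOW  g7 = LOW

g1 = in1 AND in0 AND in2 = HIGH AND HIGH AND HIGH = HIGH
g3 = in2 NOR g1 = HIGH NOR HIGH = LOW
g4 = NOT in3 = NOT HIGH = LOW
g7 = g4 NOR in2 = LOW NOR HIGH = LOW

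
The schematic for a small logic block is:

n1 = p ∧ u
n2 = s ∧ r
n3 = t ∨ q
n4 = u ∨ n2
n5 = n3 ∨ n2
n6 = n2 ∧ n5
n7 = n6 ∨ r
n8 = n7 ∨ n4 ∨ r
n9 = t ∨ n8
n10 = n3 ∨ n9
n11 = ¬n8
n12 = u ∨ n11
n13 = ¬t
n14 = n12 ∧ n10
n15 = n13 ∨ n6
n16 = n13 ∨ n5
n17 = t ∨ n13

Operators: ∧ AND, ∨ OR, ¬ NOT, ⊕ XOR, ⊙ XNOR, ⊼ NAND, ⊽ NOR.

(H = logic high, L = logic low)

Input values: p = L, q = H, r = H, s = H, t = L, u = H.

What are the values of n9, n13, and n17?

n2 = s AND r = H AND H = H
n3 = t OR q = L OR H = H
n4 = u OR n2 = H OR H = H
n5 = n3 OR n2 = H OR H = H
n6 = n2 AND n5 = H AND H = H
n7 = n6 OR r = H OR H = H
n8 = n7 OR n4 OR r = H OR H OR H = H
n9 = t OR n8 = L OR H = H
n13 = NOT t = NOT L = H
n17 = t OR n13 = L OR H = H

n9 = H  n13 = H  n17 = H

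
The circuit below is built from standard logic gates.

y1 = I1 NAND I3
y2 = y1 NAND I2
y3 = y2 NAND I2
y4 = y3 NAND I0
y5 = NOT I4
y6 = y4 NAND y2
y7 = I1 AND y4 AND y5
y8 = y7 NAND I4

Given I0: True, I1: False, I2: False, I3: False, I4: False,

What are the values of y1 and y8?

y1 = True, y8 = True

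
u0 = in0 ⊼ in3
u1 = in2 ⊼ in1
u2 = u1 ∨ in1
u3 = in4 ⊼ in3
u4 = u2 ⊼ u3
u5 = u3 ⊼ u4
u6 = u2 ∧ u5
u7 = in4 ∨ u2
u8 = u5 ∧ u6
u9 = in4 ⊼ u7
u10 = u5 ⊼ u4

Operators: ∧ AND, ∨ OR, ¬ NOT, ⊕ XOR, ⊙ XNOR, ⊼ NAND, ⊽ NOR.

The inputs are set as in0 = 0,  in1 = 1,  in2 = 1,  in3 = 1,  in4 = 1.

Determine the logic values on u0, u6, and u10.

u0 = 1, u6 = 1, u10 = 0

u0 = in0 NAND in3 = 0 NAND 1 = 1
u1 = in2 NAND in1 = 1 NAND 1 = 0
u2 = u1 OR in1 = 0 OR 1 = 1
u3 = in4 NAND in3 = 1 NAND 1 = 0
u4 = u2 NAND u3 = 1 NAND 0 = 1
u5 = u3 NAND u4 = 0 NAND 1 = 1
u6 = u2 AND u5 = 1 AND 1 = 1
u10 = u5 NAND u4 = 1 NAND 1 = 0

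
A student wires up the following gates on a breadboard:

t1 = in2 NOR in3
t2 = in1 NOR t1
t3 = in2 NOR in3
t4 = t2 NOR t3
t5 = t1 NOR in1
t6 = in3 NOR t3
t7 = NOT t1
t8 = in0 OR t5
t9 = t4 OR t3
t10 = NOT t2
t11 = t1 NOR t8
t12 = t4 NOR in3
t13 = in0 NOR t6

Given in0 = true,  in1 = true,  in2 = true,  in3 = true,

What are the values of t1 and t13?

t1 = in2 NOR in3 = true NOR true = false
t3 = in2 NOR in3 = true NOR true = false
t6 = in3 NOR t3 = true NOR false = false
t13 = in0 NOR t6 = true NOR false = false

t1 = false; t13 = false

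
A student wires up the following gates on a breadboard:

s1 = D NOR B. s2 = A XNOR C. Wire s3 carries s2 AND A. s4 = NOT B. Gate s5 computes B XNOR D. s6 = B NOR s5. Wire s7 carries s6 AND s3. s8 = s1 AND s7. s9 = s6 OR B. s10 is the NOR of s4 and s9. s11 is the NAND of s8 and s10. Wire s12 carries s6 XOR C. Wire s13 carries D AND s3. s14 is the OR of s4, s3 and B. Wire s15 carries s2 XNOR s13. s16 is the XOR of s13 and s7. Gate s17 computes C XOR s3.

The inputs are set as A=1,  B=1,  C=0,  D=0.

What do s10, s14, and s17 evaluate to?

s10 = 0, s14 = 1, s17 = 0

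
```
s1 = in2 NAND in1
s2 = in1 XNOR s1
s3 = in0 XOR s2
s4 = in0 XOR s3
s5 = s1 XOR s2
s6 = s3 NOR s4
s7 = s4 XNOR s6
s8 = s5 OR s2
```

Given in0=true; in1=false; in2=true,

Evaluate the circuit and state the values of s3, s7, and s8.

s1 = in2 NAND in1 = true NAND false = true
s2 = in1 XNOR s1 = false XNOR true = false
s3 = in0 XOR s2 = true XOR false = true
s4 = in0 XOR s3 = true XOR true = false
s5 = s1 XOR s2 = true XOR false = true
s6 = s3 NOR s4 = true NOR false = false
s7 = s4 XNOR s6 = false XNOR false = true
s8 = s5 OR s2 = true OR false = true

s3 = true, s7 = true, s8 = true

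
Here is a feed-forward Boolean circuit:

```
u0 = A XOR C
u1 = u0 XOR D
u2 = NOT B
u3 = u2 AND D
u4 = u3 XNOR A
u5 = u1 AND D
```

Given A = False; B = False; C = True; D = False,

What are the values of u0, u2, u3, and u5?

u0 = A XOR C = False XOR True = True
u1 = u0 XOR D = True XOR False = True
u2 = NOT B = NOT False = True
u3 = u2 AND D = True AND False = False
u5 = u1 AND D = True AND False = False

u0 = True, u2 = True, u3 = False, u5 = False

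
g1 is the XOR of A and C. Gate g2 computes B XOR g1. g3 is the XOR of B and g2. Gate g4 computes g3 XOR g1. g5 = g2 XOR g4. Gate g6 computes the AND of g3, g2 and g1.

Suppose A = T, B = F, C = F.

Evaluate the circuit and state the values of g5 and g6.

g1 = A XOR C = T XOR F = T
g2 = B XOR g1 = F XOR T = T
g3 = B XOR g2 = F XOR T = T
g4 = g3 XOR g1 = T XOR T = F
g5 = g2 XOR g4 = T XOR F = T
g6 = g3 AND g2 AND g1 = T AND T AND T = T

g5 = T; g6 = T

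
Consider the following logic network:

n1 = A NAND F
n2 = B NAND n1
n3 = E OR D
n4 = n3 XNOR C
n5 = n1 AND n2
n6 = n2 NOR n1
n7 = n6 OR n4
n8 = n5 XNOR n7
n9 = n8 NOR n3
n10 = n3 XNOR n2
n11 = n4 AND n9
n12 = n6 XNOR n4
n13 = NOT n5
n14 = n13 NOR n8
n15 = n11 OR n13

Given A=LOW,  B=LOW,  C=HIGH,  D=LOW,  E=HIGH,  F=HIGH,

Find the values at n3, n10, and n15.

n3 = HIGH, n10 = HIGH, n15 = LOW

n1 = A NAND F = LOW NAND HIGH = HIGH
n2 = B NAND n1 = LOW NAND HIGH = HIGH
n3 = E OR D = HIGH OR LOW = HIGH
n4 = n3 XNOR C = HIGH XNOR HIGH = HIGH
n5 = n1 AND n2 = HIGH AND HIGH = HIGH
n6 = n2 NOR n1 = HIGH NOR HIGH = LOW
n7 = n6 OR n4 = LOW OR HIGH = HIGH
n8 = n5 XNOR n7 = HIGH XNOR HIGH = HIGH
n9 = n8 NOR n3 = HIGH NOR HIGH = LOW
n10 = n3 XNOR n2 = HIGH XNOR HIGH = HIGH
n11 = n4 AND n9 = HIGH AND LOW = LOW
n13 = NOT n5 = NOT HIGH = LOW
n15 = n11 OR n13 = LOW OR LOW = LOW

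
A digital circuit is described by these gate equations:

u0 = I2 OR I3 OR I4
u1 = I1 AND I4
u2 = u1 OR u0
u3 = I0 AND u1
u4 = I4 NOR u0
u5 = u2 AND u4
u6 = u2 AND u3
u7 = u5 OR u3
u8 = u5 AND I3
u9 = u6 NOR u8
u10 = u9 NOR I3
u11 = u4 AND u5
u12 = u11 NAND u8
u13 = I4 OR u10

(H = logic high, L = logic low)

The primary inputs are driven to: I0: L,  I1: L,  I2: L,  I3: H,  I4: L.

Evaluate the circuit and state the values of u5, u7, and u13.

u5 = L, u7 = L, u13 = L

u0 = I2 OR I3 OR I4 = L OR H OR L = H
u1 = I1 AND I4 = L AND L = L
u2 = u1 OR u0 = L OR H = H
u3 = I0 AND u1 = L AND L = L
u4 = I4 NOR u0 = L NOR H = L
u5 = u2 AND u4 = H AND L = L
u6 = u2 AND u3 = H AND L = L
u7 = u5 OR u3 = L OR L = L
u8 = u5 AND I3 = L AND H = L
u9 = u6 NOR u8 = L NOR L = H
u10 = u9 NOR I3 = H NOR H = L
u13 = I4 OR u10 = L OR L = L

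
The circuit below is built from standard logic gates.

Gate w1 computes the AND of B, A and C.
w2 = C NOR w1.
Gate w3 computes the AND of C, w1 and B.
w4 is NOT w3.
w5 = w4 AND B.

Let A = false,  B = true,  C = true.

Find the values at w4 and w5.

w4 = true, w5 = true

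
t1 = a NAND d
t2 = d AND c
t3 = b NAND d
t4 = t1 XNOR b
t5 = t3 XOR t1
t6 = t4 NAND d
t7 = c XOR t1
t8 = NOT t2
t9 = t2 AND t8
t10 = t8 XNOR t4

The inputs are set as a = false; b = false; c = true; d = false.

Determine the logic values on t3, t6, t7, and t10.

t1 = a NAND d = false NAND false = true
t2 = d AND c = false AND true = false
t3 = b NAND d = false NAND false = true
t4 = t1 XNOR b = true XNOR false = false
t6 = t4 NAND d = false NAND false = true
t7 = c XOR t1 = true XOR true = false
t8 = NOT t2 = NOT false = true
t10 = t8 XNOR t4 = true XNOR false = false

t3 = true, t6 = true, t7 = false, t10 = false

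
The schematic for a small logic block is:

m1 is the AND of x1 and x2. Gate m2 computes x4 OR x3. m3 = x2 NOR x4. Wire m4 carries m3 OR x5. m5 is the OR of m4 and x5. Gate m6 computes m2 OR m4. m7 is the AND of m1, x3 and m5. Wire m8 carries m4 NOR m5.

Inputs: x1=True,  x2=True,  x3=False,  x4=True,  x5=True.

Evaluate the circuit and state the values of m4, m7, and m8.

m4 = True, m7 = False, m8 = False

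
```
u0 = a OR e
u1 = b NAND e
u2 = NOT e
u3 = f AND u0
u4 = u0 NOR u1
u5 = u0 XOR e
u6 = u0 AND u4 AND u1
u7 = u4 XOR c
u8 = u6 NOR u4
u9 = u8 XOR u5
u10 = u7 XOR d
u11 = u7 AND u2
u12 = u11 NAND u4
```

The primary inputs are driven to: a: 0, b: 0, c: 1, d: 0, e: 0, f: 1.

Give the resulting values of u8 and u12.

u0 = a OR e = 0 OR 0 = 0
u1 = b NAND e = 0 NAND 0 = 1
u2 = NOT e = NOT 0 = 1
u4 = u0 NOR u1 = 0 NOR 1 = 0
u6 = u0 AND u4 AND u1 = 0 AND 0 AND 1 = 0
u7 = u4 XOR c = 0 XOR 1 = 1
u8 = u6 NOR u4 = 0 NOR 0 = 1
u11 = u7 AND u2 = 1 AND 1 = 1
u12 = u11 NAND u4 = 1 NAND 0 = 1

u8 = 1, u12 = 1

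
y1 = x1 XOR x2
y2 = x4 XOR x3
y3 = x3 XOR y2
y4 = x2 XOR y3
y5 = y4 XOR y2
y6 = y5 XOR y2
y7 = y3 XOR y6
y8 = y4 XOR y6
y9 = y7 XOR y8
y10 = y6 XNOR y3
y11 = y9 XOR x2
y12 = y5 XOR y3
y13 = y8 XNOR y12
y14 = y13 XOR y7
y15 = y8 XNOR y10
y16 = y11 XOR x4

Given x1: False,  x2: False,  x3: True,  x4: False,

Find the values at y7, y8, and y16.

y7 = False, y8 = False, y16 = False

y2 = x4 XOR x3 = False XOR True = True
y3 = x3 XOR y2 = True XOR True = False
y4 = x2 XOR y3 = False XOR False = False
y5 = y4 XOR y2 = False XOR True = True
y6 = y5 XOR y2 = True XOR True = False
y7 = y3 XOR y6 = False XOR False = False
y8 = y4 XOR y6 = False XOR False = False
y9 = y7 XOR y8 = False XOR False = False
y11 = y9 XOR x2 = False XOR False = False
y16 = y11 XOR x4 = False XOR False = False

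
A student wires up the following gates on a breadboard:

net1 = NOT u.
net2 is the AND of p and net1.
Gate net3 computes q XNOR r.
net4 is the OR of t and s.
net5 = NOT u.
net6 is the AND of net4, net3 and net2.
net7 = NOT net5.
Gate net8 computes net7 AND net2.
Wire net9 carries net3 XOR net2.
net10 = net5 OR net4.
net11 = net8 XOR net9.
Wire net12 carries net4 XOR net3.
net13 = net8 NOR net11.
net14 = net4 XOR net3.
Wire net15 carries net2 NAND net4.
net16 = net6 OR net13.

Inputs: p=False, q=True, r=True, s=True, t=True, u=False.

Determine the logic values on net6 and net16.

net6 = False; net16 = False

net1 = NOT u = NOT False = True
net2 = p AND net1 = False AND True = False
net3 = q XNOR r = True XNOR True = True
net4 = t OR s = True OR True = True
net5 = NOT u = NOT False = True
net6 = net4 AND net3 AND net2 = True AND True AND False = False
net7 = NOT net5 = NOT True = False
net8 = net7 AND net2 = False AND False = False
net9 = net3 XOR net2 = True XOR False = True
net11 = net8 XOR net9 = False XOR True = True
net13 = net8 NOR net11 = False NOR True = False
net16 = net6 OR net13 = False OR False = False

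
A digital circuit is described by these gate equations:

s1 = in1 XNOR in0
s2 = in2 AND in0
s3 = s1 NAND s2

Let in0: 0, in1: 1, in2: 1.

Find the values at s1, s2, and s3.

s1 = in1 XNOR in0 = 1 XNOR 0 = 0
s2 = in2 AND in0 = 1 AND 0 = 0
s3 = s1 NAND s2 = 0 NAND 0 = 1

s1 = 0, s2 = 0, s3 = 1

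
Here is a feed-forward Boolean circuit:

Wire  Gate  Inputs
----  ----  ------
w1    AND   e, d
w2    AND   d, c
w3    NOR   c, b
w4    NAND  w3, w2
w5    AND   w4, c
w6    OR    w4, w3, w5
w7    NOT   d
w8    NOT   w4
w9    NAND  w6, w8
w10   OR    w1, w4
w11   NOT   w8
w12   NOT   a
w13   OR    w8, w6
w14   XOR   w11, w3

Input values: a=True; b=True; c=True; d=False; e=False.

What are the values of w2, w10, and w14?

w2 = False  w10 = True  w14 = True

w1 = e AND d = False AND False = False
w2 = d AND c = False AND True = False
w3 = c NOR b = True NOR True = False
w4 = w3 NAND w2 = False NAND False = True
w8 = NOT w4 = NOT True = False
w10 = w1 OR w4 = False OR True = True
w11 = NOT w8 = NOT False = True
w14 = w11 XOR w3 = True XOR False = True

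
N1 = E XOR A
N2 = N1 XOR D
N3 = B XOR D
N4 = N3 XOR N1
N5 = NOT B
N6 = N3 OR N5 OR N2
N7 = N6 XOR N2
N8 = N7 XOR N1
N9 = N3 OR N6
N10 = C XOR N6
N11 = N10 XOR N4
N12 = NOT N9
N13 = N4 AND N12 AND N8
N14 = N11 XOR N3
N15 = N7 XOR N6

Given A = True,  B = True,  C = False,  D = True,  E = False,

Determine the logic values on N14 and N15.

N1 = E XOR A = False XOR True = True
N2 = N1 XOR D = True XOR True = False
N3 = B XOR D = True XOR True = False
N4 = N3 XOR N1 = False XOR True = True
N5 = NOT B = NOT True = False
N6 = N3 OR N5 OR N2 = False OR False OR False = False
N7 = N6 XOR N2 = False XOR False = False
N10 = C XOR N6 = False XOR False = False
N11 = N10 XOR N4 = False XOR True = True
N14 = N11 XOR N3 = True XOR False = True
N15 = N7 XOR N6 = False XOR False = False

N14 = True, N15 = False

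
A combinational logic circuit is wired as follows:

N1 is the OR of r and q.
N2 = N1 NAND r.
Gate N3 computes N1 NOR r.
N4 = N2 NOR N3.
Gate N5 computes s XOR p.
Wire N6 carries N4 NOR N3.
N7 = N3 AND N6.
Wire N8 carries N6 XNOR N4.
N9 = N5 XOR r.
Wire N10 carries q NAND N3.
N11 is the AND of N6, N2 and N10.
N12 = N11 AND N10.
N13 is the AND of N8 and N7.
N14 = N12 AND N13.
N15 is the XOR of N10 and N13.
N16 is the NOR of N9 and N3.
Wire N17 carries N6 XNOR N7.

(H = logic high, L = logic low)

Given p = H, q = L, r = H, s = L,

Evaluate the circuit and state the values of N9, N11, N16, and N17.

N9 = L, N11 = L, N16 = H, N17 = H

N1 = r OR q = H OR L = H
N2 = N1 NAND r = H NAND H = L
N3 = N1 NOR r = H NOR H = L
N4 = N2 NOR N3 = L NOR L = H
N5 = s XOR p = L XOR H = H
N6 = N4 NOR N3 = H NOR L = L
N7 = N3 AND N6 = L AND L = L
N9 = N5 XOR r = H XOR H = L
N10 = q NAND N3 = L NAND L = H
N11 = N6 AND N2 AND N10 = L AND L AND H = L
N16 = N9 NOR N3 = L NOR L = H
N17 = N6 XNOR N7 = L XNOR L = H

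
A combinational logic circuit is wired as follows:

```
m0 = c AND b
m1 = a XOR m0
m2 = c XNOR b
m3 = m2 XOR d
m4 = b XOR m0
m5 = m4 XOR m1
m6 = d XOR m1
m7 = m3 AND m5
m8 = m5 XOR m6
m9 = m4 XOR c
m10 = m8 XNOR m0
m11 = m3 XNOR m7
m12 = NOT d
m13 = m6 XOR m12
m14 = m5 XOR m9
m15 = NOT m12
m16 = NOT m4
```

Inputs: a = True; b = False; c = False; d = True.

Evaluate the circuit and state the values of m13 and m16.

m13 = False  m16 = True

m0 = c AND b = False AND False = False
m1 = a XOR m0 = True XOR False = True
m4 = b XOR m0 = False XOR False = False
m6 = d XOR m1 = True XOR True = False
m12 = NOT d = NOT True = False
m13 = m6 XOR m12 = False XOR False = False
m16 = NOT m4 = NOT False = True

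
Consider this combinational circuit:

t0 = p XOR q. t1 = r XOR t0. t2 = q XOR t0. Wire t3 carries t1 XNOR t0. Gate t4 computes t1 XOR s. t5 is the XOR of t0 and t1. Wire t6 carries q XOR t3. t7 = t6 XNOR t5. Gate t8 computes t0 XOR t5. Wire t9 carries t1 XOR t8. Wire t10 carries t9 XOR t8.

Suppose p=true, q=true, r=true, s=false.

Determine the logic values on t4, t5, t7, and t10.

t4 = true; t5 = true; t7 = true; t10 = true

t0 = p XOR q = true XOR true = false
t1 = r XOR t0 = true XOR false = true
t3 = t1 XNOR t0 = true XNOR false = false
t4 = t1 XOR s = true XOR false = true
t5 = t0 XOR t1 = false XOR true = true
t6 = q XOR t3 = true XOR false = true
t7 = t6 XNOR t5 = true XNOR true = true
t8 = t0 XOR t5 = false XOR true = true
t9 = t1 XOR t8 = true XOR true = false
t10 = t9 XOR t8 = false XOR true = true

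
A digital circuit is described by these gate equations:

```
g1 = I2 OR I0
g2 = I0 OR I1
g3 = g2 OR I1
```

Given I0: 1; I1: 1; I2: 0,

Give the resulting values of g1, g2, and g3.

g1 = I2 OR I0 = 0 OR 1 = 1
g2 = I0 OR I1 = 1 OR 1 = 1
g3 = g2 OR I1 = 1 OR 1 = 1

g1 = 1, g2 = 1, g3 = 1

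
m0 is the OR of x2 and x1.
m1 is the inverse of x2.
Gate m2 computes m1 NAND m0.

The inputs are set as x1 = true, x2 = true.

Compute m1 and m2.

m0 = x2 OR x1 = true OR true = true
m1 = NOT x2 = NOT true = false
m2 = m1 NAND m0 = false NAND true = true

m1 = false, m2 = true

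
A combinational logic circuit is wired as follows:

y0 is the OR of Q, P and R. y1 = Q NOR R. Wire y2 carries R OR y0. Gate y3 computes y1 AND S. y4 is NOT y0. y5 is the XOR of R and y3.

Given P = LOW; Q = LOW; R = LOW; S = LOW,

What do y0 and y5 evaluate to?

y0 = Q OR P OR R = LOW OR LOW OR LOW = LOW
y1 = Q NOR R = LOW NOR LOW = HIGH
y3 = y1 AND S = HIGH AND LOW = LOW
y5 = R XOR y3 = LOW XOR LOW = LOW

y0 = LOW, y5 = LOW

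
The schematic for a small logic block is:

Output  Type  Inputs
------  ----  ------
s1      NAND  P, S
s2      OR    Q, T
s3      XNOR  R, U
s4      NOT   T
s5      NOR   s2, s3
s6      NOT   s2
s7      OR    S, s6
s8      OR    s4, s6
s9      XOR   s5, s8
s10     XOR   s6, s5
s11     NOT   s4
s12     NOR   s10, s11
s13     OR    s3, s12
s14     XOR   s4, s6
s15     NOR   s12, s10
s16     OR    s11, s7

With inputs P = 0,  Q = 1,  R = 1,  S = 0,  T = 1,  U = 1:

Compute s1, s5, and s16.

s1 = P NAND S = 0 NAND 0 = 1
s2 = Q OR T = 1 OR 1 = 1
s3 = R XNOR U = 1 XNOR 1 = 1
s4 = NOT T = NOT 1 = 0
s5 = s2 NOR s3 = 1 NOR 1 = 0
s6 = NOT s2 = NOT 1 = 0
s7 = S OR s6 = 0 OR 0 = 0
s11 = NOT s4 = NOT 0 = 1
s16 = s11 OR s7 = 1 OR 0 = 1

s1 = 1; s5 = 0; s16 = 1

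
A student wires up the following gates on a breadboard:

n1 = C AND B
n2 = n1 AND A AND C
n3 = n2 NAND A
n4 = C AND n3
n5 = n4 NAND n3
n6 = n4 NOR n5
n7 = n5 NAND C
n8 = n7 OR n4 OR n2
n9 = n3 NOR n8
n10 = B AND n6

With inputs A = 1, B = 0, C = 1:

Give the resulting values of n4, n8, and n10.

n4 = 1, n8 = 1, n10 = 0

n1 = C AND B = 1 AND 0 = 0
n2 = n1 AND A AND C = 0 AND 1 AND 1 = 0
n3 = n2 NAND A = 0 NAND 1 = 1
n4 = C AND n3 = 1 AND 1 = 1
n5 = n4 NAND n3 = 1 NAND 1 = 0
n6 = n4 NOR n5 = 1 NOR 0 = 0
n7 = n5 NAND C = 0 NAND 1 = 1
n8 = n7 OR n4 OR n2 = 1 OR 1 OR 0 = 1
n10 = B AND n6 = 0 AND 0 = 0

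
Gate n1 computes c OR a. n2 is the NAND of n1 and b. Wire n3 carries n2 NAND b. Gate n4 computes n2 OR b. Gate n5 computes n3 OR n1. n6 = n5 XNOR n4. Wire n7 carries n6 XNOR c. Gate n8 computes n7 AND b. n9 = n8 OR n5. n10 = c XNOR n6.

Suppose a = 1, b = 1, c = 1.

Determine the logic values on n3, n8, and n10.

n3 = 1  n8 = 1  n10 = 1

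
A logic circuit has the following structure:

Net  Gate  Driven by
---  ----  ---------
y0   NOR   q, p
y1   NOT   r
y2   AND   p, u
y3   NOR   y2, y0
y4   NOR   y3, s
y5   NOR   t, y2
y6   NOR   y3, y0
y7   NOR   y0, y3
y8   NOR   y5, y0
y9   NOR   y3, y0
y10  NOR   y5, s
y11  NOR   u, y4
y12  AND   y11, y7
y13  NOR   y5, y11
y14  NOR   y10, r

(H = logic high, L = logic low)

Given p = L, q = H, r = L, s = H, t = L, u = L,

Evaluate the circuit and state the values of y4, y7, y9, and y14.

y4 = L; y7 = L; y9 = L; y14 = H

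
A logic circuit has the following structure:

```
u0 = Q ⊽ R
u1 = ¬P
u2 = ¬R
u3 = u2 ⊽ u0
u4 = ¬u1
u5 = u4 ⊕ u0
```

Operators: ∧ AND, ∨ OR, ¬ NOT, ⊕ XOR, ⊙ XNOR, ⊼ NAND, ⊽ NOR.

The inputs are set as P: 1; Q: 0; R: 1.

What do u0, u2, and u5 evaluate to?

u0 = 0; u2 = 0; u5 = 1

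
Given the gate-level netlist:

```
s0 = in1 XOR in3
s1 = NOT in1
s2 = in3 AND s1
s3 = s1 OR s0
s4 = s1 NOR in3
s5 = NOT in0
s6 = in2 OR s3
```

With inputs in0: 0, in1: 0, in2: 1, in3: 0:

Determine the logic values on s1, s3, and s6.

s1 = 1  s3 = 1  s6 = 1

s0 = in1 XOR in3 = 0 XOR 0 = 0
s1 = NOT in1 = NOT 0 = 1
s3 = s1 OR s0 = 1 OR 0 = 1
s6 = in2 OR s3 = 1 OR 1 = 1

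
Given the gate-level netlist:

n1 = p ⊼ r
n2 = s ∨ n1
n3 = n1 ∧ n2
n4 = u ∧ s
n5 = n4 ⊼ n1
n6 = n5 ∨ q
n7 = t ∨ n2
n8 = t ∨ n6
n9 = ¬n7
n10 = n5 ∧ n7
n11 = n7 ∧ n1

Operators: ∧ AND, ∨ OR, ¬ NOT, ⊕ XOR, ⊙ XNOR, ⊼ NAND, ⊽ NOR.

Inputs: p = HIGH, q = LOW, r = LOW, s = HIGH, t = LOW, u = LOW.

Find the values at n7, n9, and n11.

n7 = HIGH, n9 = LOW, n11 = HIGH

n1 = p NAND r = HIGH NAND LOW = HIGH
n2 = s OR n1 = HIGH OR HIGH = HIGH
n7 = t OR n2 = LOW OR HIGH = HIGH
n9 = NOT n7 = NOT HIGH = LOW
n11 = n7 AND n1 = HIGH AND HIGH = HIGH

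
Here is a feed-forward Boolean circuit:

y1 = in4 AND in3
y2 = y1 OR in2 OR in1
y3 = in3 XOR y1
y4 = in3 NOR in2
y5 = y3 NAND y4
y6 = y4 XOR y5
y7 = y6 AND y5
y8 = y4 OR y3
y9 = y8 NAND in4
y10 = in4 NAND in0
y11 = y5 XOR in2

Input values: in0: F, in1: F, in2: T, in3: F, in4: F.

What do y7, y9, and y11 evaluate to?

y1 = in4 AND in3 = F AND F = F
y3 = in3 XOR y1 = F XOR F = F
y4 = in3 NOR in2 = F NOR T = F
y5 = y3 NAND y4 = F NAND F = T
y6 = y4 XOR y5 = F XOR T = T
y7 = y6 AND y5 = T AND T = T
y8 = y4 OR y3 = F OR F = F
y9 = y8 NAND in4 = F NAND F = T
y11 = y5 XOR in2 = T XOR T = F

y7 = T; y9 = T; y11 = F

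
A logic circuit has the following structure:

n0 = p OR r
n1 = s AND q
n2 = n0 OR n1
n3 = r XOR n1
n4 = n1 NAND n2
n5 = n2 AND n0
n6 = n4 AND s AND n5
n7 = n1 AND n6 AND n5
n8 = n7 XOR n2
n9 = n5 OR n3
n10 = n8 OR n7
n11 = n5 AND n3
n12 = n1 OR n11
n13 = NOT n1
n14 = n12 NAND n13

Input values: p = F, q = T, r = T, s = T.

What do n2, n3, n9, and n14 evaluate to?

n0 = p OR r = F OR T = T
n1 = s AND q = T AND T = T
n2 = n0 OR n1 = T OR T = T
n3 = r XOR n1 = T XOR T = F
n5 = n2 AND n0 = T AND T = T
n9 = n5 OR n3 = T OR F = T
n11 = n5 AND n3 = T AND F = F
n12 = n1 OR n11 = T OR F = T
n13 = NOT n1 = NOT T = F
n14 = n12 NAND n13 = T NAND F = T

n2 = T, n3 = F, n9 = T, n14 = T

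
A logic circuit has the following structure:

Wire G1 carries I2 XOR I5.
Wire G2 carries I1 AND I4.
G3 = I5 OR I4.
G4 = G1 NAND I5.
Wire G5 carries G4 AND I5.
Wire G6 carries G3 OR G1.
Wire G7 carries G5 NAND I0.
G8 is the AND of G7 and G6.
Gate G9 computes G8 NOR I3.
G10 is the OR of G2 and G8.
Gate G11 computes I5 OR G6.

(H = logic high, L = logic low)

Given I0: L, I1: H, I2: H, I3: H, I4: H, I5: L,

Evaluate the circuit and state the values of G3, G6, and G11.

G3 = H  G6 = H  G11 = H

G1 = I2 XOR I5 = H XOR L = H
G3 = I5 OR I4 = L OR H = H
G6 = G3 OR G1 = H OR H = H
G11 = I5 OR G6 = L OR H = H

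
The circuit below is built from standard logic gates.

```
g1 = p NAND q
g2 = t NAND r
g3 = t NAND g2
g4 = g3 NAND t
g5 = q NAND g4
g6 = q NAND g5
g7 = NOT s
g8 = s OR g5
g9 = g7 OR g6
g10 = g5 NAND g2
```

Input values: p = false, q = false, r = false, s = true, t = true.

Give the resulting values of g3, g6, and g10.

g2 = t NAND r = true NAND false = true
g3 = t NAND g2 = true NAND true = false
g4 = g3 NAND t = false NAND true = true
g5 = q NAND g4 = false NAND true = true
g6 = q NAND g5 = false NAND true = true
g10 = g5 NAND g2 = true NAND true = false

g3 = false; g6 = true; g10 = false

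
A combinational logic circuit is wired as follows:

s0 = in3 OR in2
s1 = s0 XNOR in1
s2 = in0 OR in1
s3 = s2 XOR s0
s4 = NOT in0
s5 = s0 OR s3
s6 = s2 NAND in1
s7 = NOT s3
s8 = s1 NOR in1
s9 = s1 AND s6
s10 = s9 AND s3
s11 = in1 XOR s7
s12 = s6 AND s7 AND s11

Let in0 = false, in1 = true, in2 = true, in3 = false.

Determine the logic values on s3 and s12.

s3 = false  s12 = false

s0 = in3 OR in2 = false OR true = true
s2 = in0 OR in1 = false OR true = true
s3 = s2 XOR s0 = true XOR true = false
s6 = s2 NAND in1 = true NAND true = false
s7 = NOT s3 = NOT false = true
s11 = in1 XOR s7 = true XOR true = false
s12 = s6 AND s7 AND s11 = false AND true AND false = false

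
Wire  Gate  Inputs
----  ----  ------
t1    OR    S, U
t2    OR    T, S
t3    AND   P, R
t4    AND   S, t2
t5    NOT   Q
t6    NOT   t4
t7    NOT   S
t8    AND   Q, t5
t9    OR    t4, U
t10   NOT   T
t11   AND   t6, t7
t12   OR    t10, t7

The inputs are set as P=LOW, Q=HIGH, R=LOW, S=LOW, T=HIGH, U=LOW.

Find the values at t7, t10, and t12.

t7 = HIGH, t10 = LOW, t12 = HIGH

t7 = NOT S = NOT LOW = HIGH
t10 = NOT T = NOT HIGH = LOW
t12 = t10 OR t7 = LOW OR HIGH = HIGH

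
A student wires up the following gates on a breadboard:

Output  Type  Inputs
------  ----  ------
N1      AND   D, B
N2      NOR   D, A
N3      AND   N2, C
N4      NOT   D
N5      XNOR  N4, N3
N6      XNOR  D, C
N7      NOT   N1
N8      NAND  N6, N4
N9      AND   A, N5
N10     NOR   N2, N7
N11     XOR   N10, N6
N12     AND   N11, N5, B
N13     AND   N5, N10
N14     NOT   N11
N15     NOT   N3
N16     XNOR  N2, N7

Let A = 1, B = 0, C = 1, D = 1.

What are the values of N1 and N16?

N1 = D AND B = 1 AND 0 = 0
N2 = D NOR A = 1 NOR 1 = 0
N7 = NOT N1 = NOT 0 = 1
N16 = N2 XNOR N7 = 0 XNOR 1 = 0

N1 = 0; N16 = 0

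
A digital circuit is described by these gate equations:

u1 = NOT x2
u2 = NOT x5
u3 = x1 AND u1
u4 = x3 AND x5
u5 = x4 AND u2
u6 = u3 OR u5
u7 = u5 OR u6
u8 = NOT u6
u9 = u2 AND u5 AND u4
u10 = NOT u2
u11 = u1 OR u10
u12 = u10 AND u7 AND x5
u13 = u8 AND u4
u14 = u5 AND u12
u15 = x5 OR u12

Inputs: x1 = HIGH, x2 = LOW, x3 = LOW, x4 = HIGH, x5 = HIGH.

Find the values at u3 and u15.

u1 = NOT x2 = NOT LOW = HIGH
u2 = NOT x5 = NOT HIGH = LOW
u3 = x1 AND u1 = HIGH AND HIGH = HIGH
u5 = x4 AND u2 = HIGH AND LOW = LOW
u6 = u3 OR u5 = HIGH OR LOW = HIGH
u7 = u5 OR u6 = LOW OR HIGH = HIGH
u10 = NOT u2 = NOT LOW = HIGH
u12 = u10 AND u7 AND x5 = HIGH AND HIGH AND HIGH = HIGH
u15 = x5 OR u12 = HIGH OR HIGH = HIGH

u3 = HIGH, u15 = HIGH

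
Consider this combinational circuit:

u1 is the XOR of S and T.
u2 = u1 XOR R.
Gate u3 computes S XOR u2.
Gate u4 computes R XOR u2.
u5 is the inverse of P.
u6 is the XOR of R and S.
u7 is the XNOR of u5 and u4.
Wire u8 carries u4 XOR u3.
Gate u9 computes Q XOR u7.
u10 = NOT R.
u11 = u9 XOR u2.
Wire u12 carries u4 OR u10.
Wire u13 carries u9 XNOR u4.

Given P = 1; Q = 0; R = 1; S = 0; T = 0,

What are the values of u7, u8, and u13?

u7 = 1  u8 = 1  u13 = 0

u1 = S XOR T = 0 XOR 0 = 0
u2 = u1 XOR R = 0 XOR 1 = 1
u3 = S XOR u2 = 0 XOR 1 = 1
u4 = R XOR u2 = 1 XOR 1 = 0
u5 = NOT P = NOT 1 = 0
u7 = u5 XNOR u4 = 0 XNOR 0 = 1
u8 = u4 XOR u3 = 0 XOR 1 = 1
u9 = Q XOR u7 = 0 XOR 1 = 1
u13 = u9 XNOR u4 = 1 XNOR 0 = 0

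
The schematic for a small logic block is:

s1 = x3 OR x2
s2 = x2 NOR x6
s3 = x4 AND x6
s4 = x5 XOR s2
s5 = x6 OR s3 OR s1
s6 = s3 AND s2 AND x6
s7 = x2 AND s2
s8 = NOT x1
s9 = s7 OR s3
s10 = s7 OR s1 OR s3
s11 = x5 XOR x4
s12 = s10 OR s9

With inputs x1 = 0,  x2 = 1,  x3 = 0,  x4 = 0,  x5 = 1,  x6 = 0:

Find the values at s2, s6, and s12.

s2 = 0, s6 = 0, s12 = 1

s1 = x3 OR x2 = 0 OR 1 = 1
s2 = x2 NOR x6 = 1 NOR 0 = 0
s3 = x4 AND x6 = 0 AND 0 = 0
s6 = s3 AND s2 AND x6 = 0 AND 0 AND 0 = 0
s7 = x2 AND s2 = 1 AND 0 = 0
s9 = s7 OR s3 = 0 OR 0 = 0
s10 = s7 OR s1 OR s3 = 0 OR 1 OR 0 = 1
s12 = s10 OR s9 = 1 OR 0 = 1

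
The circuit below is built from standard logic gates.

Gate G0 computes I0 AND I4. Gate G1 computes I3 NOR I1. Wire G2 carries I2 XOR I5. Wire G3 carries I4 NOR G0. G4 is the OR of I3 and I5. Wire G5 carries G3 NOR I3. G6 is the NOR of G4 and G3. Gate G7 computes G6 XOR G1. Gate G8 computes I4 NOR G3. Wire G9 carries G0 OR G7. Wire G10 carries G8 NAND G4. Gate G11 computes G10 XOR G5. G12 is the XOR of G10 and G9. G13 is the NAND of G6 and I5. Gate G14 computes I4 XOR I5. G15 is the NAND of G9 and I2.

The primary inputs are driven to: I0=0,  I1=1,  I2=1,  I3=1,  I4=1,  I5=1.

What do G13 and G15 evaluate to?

G13 = 1; G15 = 1

G0 = I0 AND I4 = 0 AND 1 = 0
G1 = I3 NOR I1 = 1 NOR 1 = 0
G3 = I4 NOR G0 = 1 NOR 0 = 0
G4 = I3 OR I5 = 1 OR 1 = 1
G6 = G4 NOR G3 = 1 NOR 0 = 0
G7 = G6 XOR G1 = 0 XOR 0 = 0
G9 = G0 OR G7 = 0 OR 0 = 0
G13 = G6 NAND I5 = 0 NAND 1 = 1
G15 = G9 NAND I2 = 0 NAND 1 = 1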